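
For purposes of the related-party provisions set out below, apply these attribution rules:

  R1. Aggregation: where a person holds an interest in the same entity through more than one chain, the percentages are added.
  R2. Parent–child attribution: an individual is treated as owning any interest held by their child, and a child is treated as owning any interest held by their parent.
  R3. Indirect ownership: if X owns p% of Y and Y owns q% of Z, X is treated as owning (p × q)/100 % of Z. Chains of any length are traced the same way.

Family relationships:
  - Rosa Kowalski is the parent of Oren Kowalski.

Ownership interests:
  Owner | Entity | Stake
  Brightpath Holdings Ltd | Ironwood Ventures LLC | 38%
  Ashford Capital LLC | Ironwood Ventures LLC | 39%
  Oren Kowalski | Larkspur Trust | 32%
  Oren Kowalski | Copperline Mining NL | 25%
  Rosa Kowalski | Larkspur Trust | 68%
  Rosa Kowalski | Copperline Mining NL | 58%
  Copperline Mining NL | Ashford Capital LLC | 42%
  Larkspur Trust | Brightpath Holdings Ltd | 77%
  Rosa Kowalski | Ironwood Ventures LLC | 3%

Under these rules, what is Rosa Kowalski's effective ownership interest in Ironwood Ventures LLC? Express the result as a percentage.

By parent–child attribution (R2), Rosa Kowalski is treated as also owning Oren Kowalski's interest in Larkspur Trust, giving 68% + 32% = 100%.
By parent–child attribution (R2), Rosa Kowalski is treated as also owning Oren Kowalski's interest in Copperline Mining NL, giving 58% + 25% = 83%.
Chain via Larkspur Trust → Brightpath Holdings Ltd (R3): 100% × 77% × 38% = 29.26% of Ironwood Ventures LLC.
Chain via Copperline Mining NL → Ashford Capital LLC (R3): 83% × 42% × 39% = 13.5954% of Ironwood Ventures LLC.
Direct interest in Ironwood Ventures LLC: 3%.
Aggregating (R1): 29.26% + 13.5954% + 3% = 45.8554%.

45.8554%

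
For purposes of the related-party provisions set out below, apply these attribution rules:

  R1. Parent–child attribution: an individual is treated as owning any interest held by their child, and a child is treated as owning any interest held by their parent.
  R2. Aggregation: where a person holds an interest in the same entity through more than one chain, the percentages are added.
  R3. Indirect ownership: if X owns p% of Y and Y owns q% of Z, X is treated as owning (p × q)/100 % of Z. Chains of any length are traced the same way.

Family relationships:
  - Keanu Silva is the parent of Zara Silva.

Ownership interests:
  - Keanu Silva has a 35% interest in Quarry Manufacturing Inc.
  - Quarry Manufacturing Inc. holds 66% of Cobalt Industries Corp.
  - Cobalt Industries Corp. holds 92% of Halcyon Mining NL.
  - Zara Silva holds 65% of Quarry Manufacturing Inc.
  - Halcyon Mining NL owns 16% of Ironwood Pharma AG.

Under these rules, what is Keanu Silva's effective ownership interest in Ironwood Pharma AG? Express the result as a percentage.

By parent–child attribution (R1), Keanu Silva is treated as also owning Zara Silva's interest in Quarry Manufacturing Inc, giving 35% + 65% = 100%.
Chain via Quarry Manufacturing Inc. → Cobalt Industries Corp. → Halcyon Mining NL (R3): 100% × 66% × 92% × 16% = 9.7152% of Ironwood Pharma AG.

9.7152%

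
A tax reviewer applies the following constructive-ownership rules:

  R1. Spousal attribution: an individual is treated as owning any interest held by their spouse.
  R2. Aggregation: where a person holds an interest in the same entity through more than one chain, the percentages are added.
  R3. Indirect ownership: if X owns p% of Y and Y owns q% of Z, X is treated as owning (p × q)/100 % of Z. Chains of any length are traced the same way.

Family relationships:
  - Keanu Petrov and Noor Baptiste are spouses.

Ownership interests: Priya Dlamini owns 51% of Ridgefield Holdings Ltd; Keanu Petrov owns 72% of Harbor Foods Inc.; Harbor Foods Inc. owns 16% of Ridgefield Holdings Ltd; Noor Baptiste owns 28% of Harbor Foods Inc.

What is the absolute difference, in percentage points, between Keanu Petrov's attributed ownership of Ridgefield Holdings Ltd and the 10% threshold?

6

By spousal attribution (R1), Keanu Petrov is treated as also owning Noor Baptiste's interest in Harbor Foods Inc, giving 72% + 28% = 100%.
Chain via Harbor Foods Inc. (R3): 100% × 16% = 16% of Ridgefield Holdings Ltd.
16% exceeds the 10% threshold by 6 percentage points.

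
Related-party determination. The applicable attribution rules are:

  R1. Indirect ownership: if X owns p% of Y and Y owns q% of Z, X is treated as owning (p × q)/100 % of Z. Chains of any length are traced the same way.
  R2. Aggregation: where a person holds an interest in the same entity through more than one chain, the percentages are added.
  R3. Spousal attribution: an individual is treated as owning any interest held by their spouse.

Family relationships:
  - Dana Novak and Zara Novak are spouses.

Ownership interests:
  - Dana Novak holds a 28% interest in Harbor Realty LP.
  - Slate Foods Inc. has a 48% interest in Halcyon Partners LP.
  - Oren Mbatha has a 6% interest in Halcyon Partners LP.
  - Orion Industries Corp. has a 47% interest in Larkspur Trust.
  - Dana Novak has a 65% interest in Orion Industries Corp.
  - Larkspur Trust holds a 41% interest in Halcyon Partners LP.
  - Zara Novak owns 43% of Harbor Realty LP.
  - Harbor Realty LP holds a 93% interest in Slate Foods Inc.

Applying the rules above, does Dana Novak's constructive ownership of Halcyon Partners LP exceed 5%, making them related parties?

Yes

By spousal attribution (R3), Dana Novak is treated as also owning Zara Novak's interest in Harbor Realty LP, giving 28% + 43% = 71%.
Chain via Harbor Realty LP → Slate Foods Inc. (R1): 71% × 93% × 48% = 31.6944% of Halcyon Partners LP.
Chain via Orion Industries Corp. → Larkspur Trust (R1): 65% × 47% × 41% = 12.5255% of Halcyon Partners LP.
Aggregating (R2): 31.6944% + 12.5255% = 44.2199%.
44.2199% exceeds the 5% threshold, so Dana is a related party to Halcyon Partners LP.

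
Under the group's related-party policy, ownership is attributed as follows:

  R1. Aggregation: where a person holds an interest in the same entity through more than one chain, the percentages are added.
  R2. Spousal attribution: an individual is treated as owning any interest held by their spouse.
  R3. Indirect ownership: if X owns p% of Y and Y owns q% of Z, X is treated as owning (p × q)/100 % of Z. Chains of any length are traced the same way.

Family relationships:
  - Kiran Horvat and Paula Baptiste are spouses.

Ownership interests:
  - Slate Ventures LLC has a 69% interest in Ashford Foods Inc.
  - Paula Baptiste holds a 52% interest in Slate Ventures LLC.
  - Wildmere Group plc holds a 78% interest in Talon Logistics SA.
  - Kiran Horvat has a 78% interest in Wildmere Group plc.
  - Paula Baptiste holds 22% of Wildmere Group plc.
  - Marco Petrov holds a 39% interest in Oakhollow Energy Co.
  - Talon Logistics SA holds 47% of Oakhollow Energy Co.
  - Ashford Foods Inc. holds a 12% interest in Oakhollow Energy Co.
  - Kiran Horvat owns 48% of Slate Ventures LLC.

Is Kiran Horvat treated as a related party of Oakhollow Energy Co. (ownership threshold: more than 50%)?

By spousal attribution (R2), Kiran Horvat is treated as also owning Paula Baptiste's interest in Wildmere Group plc, giving 78% + 22% = 100%.
By spousal attribution (R2), Kiran Horvat is treated as also owning Paula Baptiste's interest in Slate Ventures LLC, giving 48% + 52% = 100%.
Chain via Wildmere Group plc → Talon Logistics SA (R3): 100% × 78% × 47% = 36.66% of Oakhollow Energy Co.
Chain via Slate Ventures LLC → Ashford Foods Inc. (R3): 100% × 69% × 12% = 8.28% of Oakhollow Energy Co.
Aggregating (R1): 36.66% + 8.28% = 44.94%.
44.94% does not exceed the 50% threshold, so Kiran is not a related party to Oakhollow Energy Co.

No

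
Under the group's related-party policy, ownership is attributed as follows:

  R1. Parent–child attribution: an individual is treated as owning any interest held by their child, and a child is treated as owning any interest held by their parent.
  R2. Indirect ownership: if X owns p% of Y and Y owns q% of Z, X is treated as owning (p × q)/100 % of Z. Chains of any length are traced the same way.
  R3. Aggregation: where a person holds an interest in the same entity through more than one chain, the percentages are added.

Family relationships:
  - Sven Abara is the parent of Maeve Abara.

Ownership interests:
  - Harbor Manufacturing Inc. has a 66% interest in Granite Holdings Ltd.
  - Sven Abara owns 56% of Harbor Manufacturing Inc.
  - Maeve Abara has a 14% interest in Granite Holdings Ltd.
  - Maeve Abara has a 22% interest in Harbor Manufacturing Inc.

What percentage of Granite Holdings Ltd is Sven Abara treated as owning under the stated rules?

65.48%

By parent–child attribution (R1), Sven Abara is treated as also owning Maeve Abara's interest in Harbor Manufacturing Inc, giving 56% + 22% = 78%.
By parent–child attribution (R1), Sven Abara is treated as owning Maeve Abara's 14% interest in Granite Holdings Ltd.
Chain via Harbor Manufacturing Inc. (R2): 78% × 66% = 51.48% of Granite Holdings Ltd.
Direct interest in Granite Holdings Ltd: 14%.
Aggregating (R3): 51.48% + 14% = 65.48%.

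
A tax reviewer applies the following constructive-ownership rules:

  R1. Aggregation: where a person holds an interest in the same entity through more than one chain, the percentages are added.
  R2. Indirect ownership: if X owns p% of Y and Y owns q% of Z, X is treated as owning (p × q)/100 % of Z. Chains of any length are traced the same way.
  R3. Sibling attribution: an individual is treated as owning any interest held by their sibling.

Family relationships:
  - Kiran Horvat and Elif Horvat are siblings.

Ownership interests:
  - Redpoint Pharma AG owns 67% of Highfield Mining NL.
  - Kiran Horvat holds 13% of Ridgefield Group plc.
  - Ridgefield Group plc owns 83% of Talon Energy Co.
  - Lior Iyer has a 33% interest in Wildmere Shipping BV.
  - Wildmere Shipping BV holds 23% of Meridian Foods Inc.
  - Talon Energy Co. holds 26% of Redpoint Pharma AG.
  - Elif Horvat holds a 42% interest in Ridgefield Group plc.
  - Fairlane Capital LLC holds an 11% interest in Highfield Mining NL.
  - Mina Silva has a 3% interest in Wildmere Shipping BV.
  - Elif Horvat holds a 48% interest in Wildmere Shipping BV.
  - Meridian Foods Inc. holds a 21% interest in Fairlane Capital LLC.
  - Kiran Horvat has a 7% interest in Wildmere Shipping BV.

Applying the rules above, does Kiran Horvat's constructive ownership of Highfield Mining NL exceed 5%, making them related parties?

Yes

By sibling attribution (R3), Kiran Horvat is treated as also owning Elif Horvat's interest in Ridgefield Group plc, giving 13% + 42% = 55%.
By sibling attribution (R3), Kiran Horvat is treated as also owning Elif Horvat's interest in Wildmere Shipping BV, giving 7% + 48% = 55%.
Chain via Ridgefield Group plc → Talon Energy Co. → Redpoint Pharma AG (R2): 55% × 83% × 26% × 67% = 7.95223% of Highfield Mining NL.
Chain via Wildmere Shipping BV → Meridian Foods Inc. → Fairlane Capital LLC (R2): 55% × 23% × 21% × 11% = 0.292215% of Highfield Mining NL.
Aggregating (R1): 7.95223% + 0.292215% = 8.244445%.
8.244445% exceeds the 5% threshold, so Kiran is a related party to Highfield Mining NL.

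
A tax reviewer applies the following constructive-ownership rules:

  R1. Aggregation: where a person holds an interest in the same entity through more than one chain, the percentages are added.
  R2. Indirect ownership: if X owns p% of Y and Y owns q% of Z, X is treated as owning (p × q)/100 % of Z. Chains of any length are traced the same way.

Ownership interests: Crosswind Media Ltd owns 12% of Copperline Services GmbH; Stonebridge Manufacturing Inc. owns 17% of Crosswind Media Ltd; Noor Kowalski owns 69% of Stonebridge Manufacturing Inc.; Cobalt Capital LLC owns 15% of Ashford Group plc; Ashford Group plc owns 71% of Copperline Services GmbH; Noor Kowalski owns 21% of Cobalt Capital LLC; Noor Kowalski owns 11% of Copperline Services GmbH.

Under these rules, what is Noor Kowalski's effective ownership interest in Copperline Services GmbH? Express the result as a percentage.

Chain via Cobalt Capital LLC → Ashford Group plc (R2): 21% × 15% × 71% = 2.2365% of Copperline Services GmbH.
Chain via Stonebridge Manufacturing Inc. → Crosswind Media Ltd (R2): 69% × 17% × 12% = 1.4076% of Copperline Services GmbH.
Direct interest in Copperline Services GmbH: 11%.
Aggregating (R1): 2.2365% + 1.4076% + 11% = 14.6441%.

14.6441%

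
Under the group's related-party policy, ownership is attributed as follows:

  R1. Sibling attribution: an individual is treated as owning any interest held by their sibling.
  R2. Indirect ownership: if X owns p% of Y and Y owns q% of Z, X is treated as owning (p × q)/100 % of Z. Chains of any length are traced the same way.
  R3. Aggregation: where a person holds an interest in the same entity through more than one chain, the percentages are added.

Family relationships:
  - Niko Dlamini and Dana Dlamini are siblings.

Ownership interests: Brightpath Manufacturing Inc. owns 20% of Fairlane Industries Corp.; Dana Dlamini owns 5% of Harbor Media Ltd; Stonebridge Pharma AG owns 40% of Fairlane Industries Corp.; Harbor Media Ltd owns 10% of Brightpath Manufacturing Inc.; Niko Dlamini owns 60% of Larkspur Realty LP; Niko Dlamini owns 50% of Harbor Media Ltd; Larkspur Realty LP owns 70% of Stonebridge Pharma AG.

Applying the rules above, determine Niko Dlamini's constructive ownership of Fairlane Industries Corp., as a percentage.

By sibling attribution (R1), Niko Dlamini is treated as also owning Dana Dlamini's interest in Harbor Media Ltd, giving 50% + 5% = 55%.
Chain via Harbor Media Ltd → Brightpath Manufacturing Inc. (R2): 55% × 10% × 20% = 1.1% of Fairlane Industries Corp.
Chain via Larkspur Realty LP → Stonebridge Pharma AG (R2): 60% × 70% × 40% = 16.8% of Fairlane Industries Corp.
Aggregating (R3): 1.1% + 16.8% = 17.9%.

17.9%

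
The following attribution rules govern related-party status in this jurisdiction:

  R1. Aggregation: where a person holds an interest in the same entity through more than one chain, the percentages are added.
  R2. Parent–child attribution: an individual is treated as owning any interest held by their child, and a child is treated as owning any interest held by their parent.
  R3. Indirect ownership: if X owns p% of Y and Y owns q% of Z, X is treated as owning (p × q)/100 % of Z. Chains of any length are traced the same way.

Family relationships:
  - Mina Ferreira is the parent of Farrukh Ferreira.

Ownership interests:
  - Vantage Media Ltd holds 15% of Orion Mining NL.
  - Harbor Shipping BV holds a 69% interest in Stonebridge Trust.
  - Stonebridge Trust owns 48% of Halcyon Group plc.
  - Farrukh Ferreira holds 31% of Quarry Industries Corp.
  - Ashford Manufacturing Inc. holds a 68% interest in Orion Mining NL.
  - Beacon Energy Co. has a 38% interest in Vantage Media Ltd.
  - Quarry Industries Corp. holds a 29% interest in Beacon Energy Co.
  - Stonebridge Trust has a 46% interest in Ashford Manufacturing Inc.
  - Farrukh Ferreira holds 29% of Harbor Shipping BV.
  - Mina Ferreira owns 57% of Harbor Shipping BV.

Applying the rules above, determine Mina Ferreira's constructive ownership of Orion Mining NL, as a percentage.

By parent–child attribution (R2), Mina Ferreira is treated as also owning Farrukh Ferreira's interest in Harbor Shipping BV, giving 57% + 29% = 86%.
By parent–child attribution (R2), Mina Ferreira is treated as owning Farrukh Ferreira's 31% interest in Quarry Industries Corp.
Chain via Harbor Shipping BV → Stonebridge Trust → Ashford Manufacturing Inc. (R3): 86% × 69% × 46% × 68% = 18.561552% of Orion Mining NL.
Chain via Quarry Industries Corp. → Beacon Energy Co. → Vantage Media Ltd (R3): 31% × 29% × 38% × 15% = 0.51243% of Orion Mining NL.
Aggregating (R1): 18.561552% + 0.51243% = 19.073982%.

19.073982%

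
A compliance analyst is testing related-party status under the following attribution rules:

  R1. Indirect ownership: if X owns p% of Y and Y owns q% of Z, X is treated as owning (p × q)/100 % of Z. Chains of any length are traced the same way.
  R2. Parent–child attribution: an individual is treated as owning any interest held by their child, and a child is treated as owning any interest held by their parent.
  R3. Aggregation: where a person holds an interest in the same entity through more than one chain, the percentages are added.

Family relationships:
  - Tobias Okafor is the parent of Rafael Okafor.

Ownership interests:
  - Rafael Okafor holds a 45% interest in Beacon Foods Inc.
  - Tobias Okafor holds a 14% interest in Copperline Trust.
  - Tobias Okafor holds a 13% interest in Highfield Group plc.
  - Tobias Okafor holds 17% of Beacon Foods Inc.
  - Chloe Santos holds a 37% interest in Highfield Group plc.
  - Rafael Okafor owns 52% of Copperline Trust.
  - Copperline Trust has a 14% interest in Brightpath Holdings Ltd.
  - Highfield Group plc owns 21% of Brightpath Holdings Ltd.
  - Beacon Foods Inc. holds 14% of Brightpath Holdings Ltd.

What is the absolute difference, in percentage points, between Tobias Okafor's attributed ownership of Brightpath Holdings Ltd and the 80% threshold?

59.35

By parent–child attribution (R2), Tobias Okafor is treated as also owning Rafael Okafor's interest in Beacon Foods Inc, giving 17% + 45% = 62%.
By parent–child attribution (R2), Tobias Okafor is treated as also owning Rafael Okafor's interest in Copperline Trust, giving 14% + 52% = 66%.
Chain via Beacon Foods Inc. (R1): 62% × 14% = 8.68% of Brightpath Holdings Ltd.
Chain via Highfield Group plc (R1): 13% × 21% = 2.73% of Brightpath Holdings Ltd.
Chain via Copperline Trust (R1): 66% × 14% = 9.24% of Brightpath Holdings Ltd.
Aggregating (R3): 8.68% + 2.73% + 9.24% = 20.65%.
20.65% falls short of the 80% threshold by 59.35 percentage points.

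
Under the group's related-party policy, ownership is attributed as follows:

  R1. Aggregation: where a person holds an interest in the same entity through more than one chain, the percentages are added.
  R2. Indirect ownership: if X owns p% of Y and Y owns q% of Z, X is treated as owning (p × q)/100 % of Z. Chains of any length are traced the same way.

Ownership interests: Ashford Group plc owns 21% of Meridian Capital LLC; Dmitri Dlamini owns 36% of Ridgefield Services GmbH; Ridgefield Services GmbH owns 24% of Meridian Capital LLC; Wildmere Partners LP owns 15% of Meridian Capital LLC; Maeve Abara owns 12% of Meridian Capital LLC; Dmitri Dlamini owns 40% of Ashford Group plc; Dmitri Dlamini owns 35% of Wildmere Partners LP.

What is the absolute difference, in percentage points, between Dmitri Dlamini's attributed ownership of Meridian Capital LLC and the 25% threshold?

Chain via Ridgefield Services GmbH (R2): 36% × 24% = 8.64% of Meridian Capital LLC.
Chain via Wildmere Partners LP (R2): 35% × 15% = 5.25% of Meridian Capital LLC.
Chain via Ashford Group plc (R2): 40% × 21% = 8.4% of Meridian Capital LLC.
Aggregating (R1): 8.64% + 5.25% + 8.4% = 22.29%.
22.29% falls short of the 25% threshold by 2.71 percentage points.

2.71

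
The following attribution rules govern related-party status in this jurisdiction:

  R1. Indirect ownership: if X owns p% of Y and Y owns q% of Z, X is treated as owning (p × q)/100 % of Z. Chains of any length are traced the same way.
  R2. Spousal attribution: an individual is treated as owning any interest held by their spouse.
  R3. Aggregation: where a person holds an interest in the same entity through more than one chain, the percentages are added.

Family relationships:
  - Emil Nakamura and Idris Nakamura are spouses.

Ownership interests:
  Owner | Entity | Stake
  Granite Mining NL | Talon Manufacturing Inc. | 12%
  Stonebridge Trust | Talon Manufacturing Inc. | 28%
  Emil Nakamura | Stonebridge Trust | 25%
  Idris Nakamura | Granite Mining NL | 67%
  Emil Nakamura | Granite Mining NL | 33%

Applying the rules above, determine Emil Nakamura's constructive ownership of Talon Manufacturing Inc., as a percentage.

19%

By spousal attribution (R2), Emil Nakamura is treated as also owning Idris Nakamura's interest in Granite Mining NL, giving 33% + 67% = 100%.
Chain via Stonebridge Trust (R1): 25% × 28% = 7% of Talon Manufacturing Inc.
Chain via Granite Mining NL (R1): 100% × 12% = 12% of Talon Manufacturing Inc.
Aggregating (R3): 7% + 12% = 19%.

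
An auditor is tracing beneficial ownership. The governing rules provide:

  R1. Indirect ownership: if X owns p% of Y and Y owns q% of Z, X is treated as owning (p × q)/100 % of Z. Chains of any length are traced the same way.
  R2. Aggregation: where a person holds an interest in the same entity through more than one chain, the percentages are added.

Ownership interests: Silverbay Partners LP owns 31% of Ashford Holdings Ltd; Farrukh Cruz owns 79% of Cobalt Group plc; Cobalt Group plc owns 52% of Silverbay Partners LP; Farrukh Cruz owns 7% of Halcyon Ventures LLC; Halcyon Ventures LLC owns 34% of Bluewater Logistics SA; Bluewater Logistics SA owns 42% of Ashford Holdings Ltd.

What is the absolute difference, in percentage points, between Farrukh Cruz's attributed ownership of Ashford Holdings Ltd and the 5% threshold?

8.7344

Chain via Halcyon Ventures LLC → Bluewater Logistics SA (R1): 7% × 34% × 42% = 0.9996% of Ashford Holdings Ltd.
Chain via Cobalt Group plc → Silverbay Partners LP (R1): 79% × 52% × 31% = 12.7348% of Ashford Holdings Ltd.
Aggregating (R2): 0.9996% + 12.7348% = 13.7344%.
13.7344% exceeds the 5% threshold by 8.7344 percentage points.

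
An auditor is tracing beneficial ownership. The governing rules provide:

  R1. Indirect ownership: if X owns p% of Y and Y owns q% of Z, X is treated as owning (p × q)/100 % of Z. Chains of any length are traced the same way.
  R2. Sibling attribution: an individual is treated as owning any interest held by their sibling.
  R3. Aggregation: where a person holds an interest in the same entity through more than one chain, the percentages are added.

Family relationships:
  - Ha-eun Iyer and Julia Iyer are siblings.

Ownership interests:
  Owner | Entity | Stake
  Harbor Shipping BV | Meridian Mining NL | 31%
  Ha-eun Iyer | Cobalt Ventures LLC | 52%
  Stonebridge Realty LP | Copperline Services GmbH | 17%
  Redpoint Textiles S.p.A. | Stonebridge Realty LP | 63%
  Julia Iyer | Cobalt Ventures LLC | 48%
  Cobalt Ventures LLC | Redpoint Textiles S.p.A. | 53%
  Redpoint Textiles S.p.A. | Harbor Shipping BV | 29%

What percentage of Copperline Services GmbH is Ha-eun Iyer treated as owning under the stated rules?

By sibling attribution (R2), Ha-eun Iyer is treated as also owning Julia Iyer's interest in Cobalt Ventures LLC, giving 52% + 48% = 100%.
Chain via Cobalt Ventures LLC → Redpoint Textiles S.p.A. → Stonebridge Realty LP (R1): 100% × 53% × 63% × 17% = 5.6763% of Copperline Services GmbH.

5.6763%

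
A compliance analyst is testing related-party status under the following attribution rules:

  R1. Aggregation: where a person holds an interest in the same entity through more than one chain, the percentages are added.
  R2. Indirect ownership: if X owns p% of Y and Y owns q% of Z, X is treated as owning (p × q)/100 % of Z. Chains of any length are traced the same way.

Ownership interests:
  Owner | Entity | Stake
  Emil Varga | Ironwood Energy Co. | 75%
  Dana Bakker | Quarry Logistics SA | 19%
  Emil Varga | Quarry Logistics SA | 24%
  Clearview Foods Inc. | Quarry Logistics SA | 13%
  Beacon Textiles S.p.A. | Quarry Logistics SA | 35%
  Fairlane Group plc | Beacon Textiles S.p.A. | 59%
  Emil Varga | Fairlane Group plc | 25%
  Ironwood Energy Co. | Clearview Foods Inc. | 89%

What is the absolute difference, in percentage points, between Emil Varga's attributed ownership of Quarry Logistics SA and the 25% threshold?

Chain via Ironwood Energy Co. → Clearview Foods Inc. (R2): 75% × 89% × 13% = 8.6775% of Quarry Logistics SA.
Chain via Fairlane Group plc → Beacon Textiles S.p.A. (R2): 25% × 59% × 35% = 5.1625% of Quarry Logistics SA.
Direct interest in Quarry Logistics SA: 24%.
Aggregating (R1): 8.6775% + 5.1625% + 24% = 37.84%.
37.84% exceeds the 25% threshold by 12.84 percentage points.

12.84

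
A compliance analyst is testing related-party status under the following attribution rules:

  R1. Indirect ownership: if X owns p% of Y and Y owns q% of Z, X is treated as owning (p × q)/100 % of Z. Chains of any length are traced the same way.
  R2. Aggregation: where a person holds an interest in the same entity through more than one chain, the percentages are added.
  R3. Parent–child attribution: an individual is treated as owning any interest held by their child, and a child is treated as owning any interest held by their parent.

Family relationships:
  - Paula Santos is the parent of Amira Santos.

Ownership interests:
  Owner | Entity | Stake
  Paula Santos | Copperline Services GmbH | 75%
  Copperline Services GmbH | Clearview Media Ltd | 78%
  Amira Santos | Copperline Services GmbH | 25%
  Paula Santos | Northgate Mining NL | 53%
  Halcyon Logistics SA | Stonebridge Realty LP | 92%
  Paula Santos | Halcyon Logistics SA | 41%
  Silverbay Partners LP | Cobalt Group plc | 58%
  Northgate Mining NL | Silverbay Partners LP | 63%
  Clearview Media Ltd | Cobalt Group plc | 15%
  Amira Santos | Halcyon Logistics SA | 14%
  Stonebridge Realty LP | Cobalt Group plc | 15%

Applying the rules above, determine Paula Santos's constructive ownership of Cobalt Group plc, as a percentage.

By parent–child attribution (R3), Paula Santos is treated as also owning Amira Santos's interest in Halcyon Logistics SA, giving 41% + 14% = 55%.
By parent–child attribution (R3), Paula Santos is treated as also owning Amira Santos's interest in Copperline Services GmbH, giving 75% + 25% = 100%.
Chain via Halcyon Logistics SA → Stonebridge Realty LP (R1): 55% × 92% × 15% = 7.59% of Cobalt Group plc.
Chain via Northgate Mining NL → Silverbay Partners LP (R1): 53% × 63% × 58% = 19.3662% of Cobalt Group plc.
Chain via Copperline Services GmbH → Clearview Media Ltd (R1): 100% × 78% × 15% = 11.7% of Cobalt Group plc.
Aggregating (R2): 7.59% + 19.3662% + 11.7% = 38.6562%.

38.6562%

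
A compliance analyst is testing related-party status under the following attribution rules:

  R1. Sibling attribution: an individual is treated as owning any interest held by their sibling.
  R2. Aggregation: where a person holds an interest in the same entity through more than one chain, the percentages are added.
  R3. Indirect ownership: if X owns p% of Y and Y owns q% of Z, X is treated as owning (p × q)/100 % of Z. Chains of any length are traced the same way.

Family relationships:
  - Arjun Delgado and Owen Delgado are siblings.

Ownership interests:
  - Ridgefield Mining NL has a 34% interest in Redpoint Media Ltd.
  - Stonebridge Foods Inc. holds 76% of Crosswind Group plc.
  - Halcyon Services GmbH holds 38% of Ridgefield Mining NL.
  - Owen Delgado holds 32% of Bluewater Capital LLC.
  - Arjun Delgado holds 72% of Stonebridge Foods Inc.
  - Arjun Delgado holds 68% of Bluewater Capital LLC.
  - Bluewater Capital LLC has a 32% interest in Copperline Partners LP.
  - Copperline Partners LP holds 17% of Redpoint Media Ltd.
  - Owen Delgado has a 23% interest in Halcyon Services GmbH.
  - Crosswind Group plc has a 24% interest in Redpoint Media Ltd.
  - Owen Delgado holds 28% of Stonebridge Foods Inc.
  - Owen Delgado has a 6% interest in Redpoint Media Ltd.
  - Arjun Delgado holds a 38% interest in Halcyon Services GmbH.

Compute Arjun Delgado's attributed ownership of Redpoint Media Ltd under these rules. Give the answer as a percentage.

By sibling attribution (R1), Arjun Delgado is treated as also owning Owen Delgado's interest in Halcyon Services GmbH, giving 38% + 23% = 61%.
By sibling attribution (R1), Arjun Delgado is treated as also owning Owen Delgado's interest in Bluewater Capital LLC, giving 68% + 32% = 100%.
By sibling attribution (R1), Arjun Delgado is treated as also owning Owen Delgado's interest in Stonebridge Foods Inc, giving 72% + 28% = 100%.
By sibling attribution (R1), Arjun Delgado is treated as owning Owen Delgado's 6% interest in Redpoint Media Ltd.
Chain via Halcyon Services GmbH → Ridgefield Mining NL (R3): 61% × 38% × 34% = 7.8812% of Redpoint Media Ltd.
Chain via Bluewater Capital LLC → Copperline Partners LP (R3): 100% × 32% × 17% = 5.44% of Redpoint Media Ltd.
Chain via Stonebridge Foods Inc. → Crosswind Group plc (R3): 100% × 76% × 24% = 18.24% of Redpoint Media Ltd.
Direct interest in Redpoint Media Ltd: 6%.
Aggregating (R2): 7.8812% + 5.44% + 18.24% + 6% = 37.5612%.

37.5612%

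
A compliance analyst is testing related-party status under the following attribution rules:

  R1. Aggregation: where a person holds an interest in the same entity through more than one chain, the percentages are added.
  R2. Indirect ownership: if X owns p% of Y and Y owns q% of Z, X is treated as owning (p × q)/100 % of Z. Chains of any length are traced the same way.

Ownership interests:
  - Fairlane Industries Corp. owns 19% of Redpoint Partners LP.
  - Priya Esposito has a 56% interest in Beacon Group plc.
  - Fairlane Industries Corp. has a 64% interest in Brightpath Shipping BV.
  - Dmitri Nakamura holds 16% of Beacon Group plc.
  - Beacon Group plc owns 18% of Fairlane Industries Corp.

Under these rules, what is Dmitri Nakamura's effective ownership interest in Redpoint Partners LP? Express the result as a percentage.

Chain via Beacon Group plc → Fairlane Industries Corp. (R2): 16% × 18% × 19% = 0.5472% of Redpoint Partners LP.

0.5472%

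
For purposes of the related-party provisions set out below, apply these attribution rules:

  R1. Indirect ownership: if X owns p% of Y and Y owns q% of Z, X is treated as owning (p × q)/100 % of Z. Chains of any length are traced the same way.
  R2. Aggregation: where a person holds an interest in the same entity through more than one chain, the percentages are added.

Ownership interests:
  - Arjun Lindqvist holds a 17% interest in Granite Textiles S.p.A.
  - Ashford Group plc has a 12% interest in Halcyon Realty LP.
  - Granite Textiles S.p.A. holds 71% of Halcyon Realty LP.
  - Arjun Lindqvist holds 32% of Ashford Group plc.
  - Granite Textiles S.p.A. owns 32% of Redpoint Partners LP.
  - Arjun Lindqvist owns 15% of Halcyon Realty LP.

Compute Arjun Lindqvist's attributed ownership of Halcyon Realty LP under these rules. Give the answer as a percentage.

Chain via Granite Textiles S.p.A. (R1): 17% × 71% = 12.07% of Halcyon Realty LP.
Chain via Ashford Group plc (R1): 32% × 12% = 3.84% of Halcyon Realty LP.
Direct interest in Halcyon Realty LP: 15%.
Aggregating (R2): 12.07% + 3.84% + 15% = 30.91%.

30.91%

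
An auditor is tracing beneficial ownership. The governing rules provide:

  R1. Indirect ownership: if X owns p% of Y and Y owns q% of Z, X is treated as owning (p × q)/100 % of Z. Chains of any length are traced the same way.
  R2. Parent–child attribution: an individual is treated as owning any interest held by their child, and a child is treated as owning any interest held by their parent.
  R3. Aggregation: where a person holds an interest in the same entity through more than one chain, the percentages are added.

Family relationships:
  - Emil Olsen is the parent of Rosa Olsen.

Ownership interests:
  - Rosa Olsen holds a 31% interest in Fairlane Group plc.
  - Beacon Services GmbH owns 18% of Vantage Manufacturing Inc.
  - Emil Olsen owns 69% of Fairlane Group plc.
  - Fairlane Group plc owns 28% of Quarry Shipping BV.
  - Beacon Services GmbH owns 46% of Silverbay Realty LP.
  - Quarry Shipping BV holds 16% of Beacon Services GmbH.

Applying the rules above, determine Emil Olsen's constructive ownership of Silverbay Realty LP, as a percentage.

By parent–child attribution (R2), Emil Olsen is treated as also owning Rosa Olsen's interest in Fairlane Group plc, giving 69% + 31% = 100%.
Chain via Fairlane Group plc → Quarry Shipping BV → Beacon Services GmbH (R1): 100% × 28% × 16% × 46% = 2.0608% of Silverbay Realty LP.

2.0608%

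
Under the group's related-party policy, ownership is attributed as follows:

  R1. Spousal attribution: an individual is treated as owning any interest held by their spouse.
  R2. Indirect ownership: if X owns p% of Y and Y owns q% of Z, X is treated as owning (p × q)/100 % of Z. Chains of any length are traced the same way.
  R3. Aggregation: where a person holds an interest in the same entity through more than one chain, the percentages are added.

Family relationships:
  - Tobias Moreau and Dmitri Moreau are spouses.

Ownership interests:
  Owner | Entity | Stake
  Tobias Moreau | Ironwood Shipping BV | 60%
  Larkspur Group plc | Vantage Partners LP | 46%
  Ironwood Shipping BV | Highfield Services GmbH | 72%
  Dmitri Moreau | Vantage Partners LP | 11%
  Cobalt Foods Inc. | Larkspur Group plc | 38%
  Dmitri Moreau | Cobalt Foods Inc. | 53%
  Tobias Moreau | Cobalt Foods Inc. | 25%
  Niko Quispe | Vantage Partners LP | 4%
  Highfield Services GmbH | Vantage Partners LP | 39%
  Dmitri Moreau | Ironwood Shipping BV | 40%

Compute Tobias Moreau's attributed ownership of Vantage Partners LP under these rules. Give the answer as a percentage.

52.7144%

By spousal attribution (R1), Tobias Moreau is treated as also owning Dmitri Moreau's interest in Ironwood Shipping BV, giving 60% + 40% = 100%.
By spousal attribution (R1), Tobias Moreau is treated as also owning Dmitri Moreau's interest in Cobalt Foods Inc, giving 25% + 53% = 78%.
By spousal attribution (R1), Tobias Moreau is treated as owning Dmitri Moreau's 11% interest in Vantage Partners LP.
Chain via Ironwood Shipping BV → Highfield Services GmbH (R2): 100% × 72% × 39% = 28.08% of Vantage Partners LP.
Chain via Cobalt Foods Inc. → Larkspur Group plc (R2): 78% × 38% × 46% = 13.6344% of Vantage Partners LP.
Direct interest in Vantage Partners LP: 11%.
Aggregating (R3): 28.08% + 13.6344% + 11% = 52.7144%.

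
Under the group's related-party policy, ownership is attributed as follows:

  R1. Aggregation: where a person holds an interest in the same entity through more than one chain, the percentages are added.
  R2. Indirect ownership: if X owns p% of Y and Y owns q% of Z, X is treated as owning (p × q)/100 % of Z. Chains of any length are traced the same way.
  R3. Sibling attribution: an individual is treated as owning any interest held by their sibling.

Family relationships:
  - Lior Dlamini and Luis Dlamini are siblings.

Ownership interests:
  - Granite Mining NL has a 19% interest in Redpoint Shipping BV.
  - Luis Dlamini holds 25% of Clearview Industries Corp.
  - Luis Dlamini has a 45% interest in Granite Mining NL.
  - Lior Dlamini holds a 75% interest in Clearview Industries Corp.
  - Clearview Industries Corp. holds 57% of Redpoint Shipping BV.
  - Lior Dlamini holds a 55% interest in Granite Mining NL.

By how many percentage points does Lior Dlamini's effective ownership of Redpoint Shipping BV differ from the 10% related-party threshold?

66

By sibling attribution (R3), Lior Dlamini is treated as also owning Luis Dlamini's interest in Granite Mining NL, giving 55% + 45% = 100%.
By sibling attribution (R3), Lior Dlamini is treated as also owning Luis Dlamini's interest in Clearview Industries Corp, giving 75% + 25% = 100%.
Chain via Granite Mining NL (R2): 100% × 19% = 19% of Redpoint Shipping BV.
Chain via Clearview Industries Corp. (R2): 100% × 57% = 57% of Redpoint Shipping BV.
Aggregating (R1): 19% + 57% = 76%.
76% exceeds the 10% threshold by 66 percentage points.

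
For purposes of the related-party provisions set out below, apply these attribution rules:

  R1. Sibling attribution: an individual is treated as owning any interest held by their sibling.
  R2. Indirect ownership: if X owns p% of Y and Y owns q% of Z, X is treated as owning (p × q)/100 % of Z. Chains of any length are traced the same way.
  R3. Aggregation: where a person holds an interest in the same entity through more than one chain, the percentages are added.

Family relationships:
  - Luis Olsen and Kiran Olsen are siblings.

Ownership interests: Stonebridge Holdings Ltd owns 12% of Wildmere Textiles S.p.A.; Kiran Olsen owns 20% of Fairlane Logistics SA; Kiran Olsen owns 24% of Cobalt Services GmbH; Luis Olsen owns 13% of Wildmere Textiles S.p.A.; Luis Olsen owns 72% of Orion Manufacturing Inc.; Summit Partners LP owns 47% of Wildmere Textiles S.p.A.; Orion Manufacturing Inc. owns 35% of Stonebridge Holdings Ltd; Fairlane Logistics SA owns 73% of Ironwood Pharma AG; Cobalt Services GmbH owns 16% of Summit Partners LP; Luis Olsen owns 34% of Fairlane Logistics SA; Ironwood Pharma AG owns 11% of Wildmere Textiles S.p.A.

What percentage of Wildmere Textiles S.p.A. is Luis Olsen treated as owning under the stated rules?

22.165%

By sibling attribution (R1), Luis Olsen is treated as also owning Kiran Olsen's interest in Fairlane Logistics SA, giving 34% + 20% = 54%.
By sibling attribution (R1), Luis Olsen is treated as owning Kiran Olsen's 24% interest in Cobalt Services GmbH.
Chain via Orion Manufacturing Inc. → Stonebridge Holdings Ltd (R2): 72% × 35% × 12% = 3.024% of Wildmere Textiles S.p.A.
Chain via Fairlane Logistics SA → Ironwood Pharma AG (R2): 54% × 73% × 11% = 4.3362% of Wildmere Textiles S.p.A.
Direct interest in Wildmere Textiles S.p.A: 13%.
Chain via Cobalt Services GmbH → Summit Partners LP (R2): 24% × 16% × 47% = 1.8048% of Wildmere Textiles S.p.A.
Aggregating (R3): 3.024% + 4.3362% + 13% + 1.8048% = 22.165%.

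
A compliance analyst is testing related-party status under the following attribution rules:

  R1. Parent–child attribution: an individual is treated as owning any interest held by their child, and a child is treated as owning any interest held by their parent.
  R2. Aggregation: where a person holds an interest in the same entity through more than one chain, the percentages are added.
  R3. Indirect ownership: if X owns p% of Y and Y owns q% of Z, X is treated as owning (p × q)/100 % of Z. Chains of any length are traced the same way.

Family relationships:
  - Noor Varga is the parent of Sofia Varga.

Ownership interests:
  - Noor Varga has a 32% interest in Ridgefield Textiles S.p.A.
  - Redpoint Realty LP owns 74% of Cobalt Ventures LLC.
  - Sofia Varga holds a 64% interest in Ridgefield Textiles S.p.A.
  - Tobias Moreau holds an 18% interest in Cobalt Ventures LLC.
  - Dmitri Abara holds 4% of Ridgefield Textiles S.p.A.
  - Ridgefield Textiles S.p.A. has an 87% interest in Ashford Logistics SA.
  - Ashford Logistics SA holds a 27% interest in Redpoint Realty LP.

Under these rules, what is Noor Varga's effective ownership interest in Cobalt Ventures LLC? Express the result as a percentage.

16.687296%

By parent–child attribution (R1), Noor Varga is treated as also owning Sofia Varga's interest in Ridgefield Textiles S.p.A, giving 32% + 64% = 96%.
Chain via Ridgefield Textiles S.p.A. → Ashford Logistics SA → Redpoint Realty LP (R3): 96% × 87% × 27% × 74% = 16.687296% of Cobalt Ventures LLC.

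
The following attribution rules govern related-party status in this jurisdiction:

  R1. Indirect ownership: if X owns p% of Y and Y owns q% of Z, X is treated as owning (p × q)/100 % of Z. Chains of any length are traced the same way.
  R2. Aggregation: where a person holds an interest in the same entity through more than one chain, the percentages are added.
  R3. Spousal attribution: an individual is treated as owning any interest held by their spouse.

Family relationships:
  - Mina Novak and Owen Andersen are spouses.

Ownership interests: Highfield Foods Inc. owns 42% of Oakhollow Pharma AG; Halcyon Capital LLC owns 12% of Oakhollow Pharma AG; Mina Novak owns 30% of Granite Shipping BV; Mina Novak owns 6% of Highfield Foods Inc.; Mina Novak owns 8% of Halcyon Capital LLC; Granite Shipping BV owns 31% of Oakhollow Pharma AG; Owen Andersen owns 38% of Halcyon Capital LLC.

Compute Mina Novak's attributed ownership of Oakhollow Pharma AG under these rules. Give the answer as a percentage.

By spousal attribution (R3), Mina Novak is treated as also owning Owen Andersen's interest in Halcyon Capital LLC, giving 8% + 38% = 46%.
Chain via Granite Shipping BV (R1): 30% × 31% = 9.3% of Oakhollow Pharma AG.
Chain via Halcyon Capital LLC (R1): 46% × 12% = 5.52% of Oakhollow Pharma AG.
Chain via Highfield Foods Inc. (R1): 6% × 42% = 2.52% of Oakhollow Pharma AG.
Aggregating (R2): 9.3% + 5.52% + 2.52% = 17.34%.

17.34%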